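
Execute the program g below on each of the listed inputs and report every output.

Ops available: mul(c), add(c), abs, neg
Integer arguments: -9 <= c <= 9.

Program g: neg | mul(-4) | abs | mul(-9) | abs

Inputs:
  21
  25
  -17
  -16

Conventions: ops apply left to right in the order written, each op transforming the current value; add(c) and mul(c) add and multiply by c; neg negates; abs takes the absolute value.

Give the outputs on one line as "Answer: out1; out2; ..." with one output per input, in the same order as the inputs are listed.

Execution, op by op:
  21 -> -21 -> 84 -> 84 -> -756 -> 756
  25 -> -25 -> 100 -> 100 -> -900 -> 900
  -17 -> 17 -> -68 -> 68 -> -612 -> 612
  -16 -> 16 -> -64 -> 64 -> -576 -> 576

756; 900; 612; 576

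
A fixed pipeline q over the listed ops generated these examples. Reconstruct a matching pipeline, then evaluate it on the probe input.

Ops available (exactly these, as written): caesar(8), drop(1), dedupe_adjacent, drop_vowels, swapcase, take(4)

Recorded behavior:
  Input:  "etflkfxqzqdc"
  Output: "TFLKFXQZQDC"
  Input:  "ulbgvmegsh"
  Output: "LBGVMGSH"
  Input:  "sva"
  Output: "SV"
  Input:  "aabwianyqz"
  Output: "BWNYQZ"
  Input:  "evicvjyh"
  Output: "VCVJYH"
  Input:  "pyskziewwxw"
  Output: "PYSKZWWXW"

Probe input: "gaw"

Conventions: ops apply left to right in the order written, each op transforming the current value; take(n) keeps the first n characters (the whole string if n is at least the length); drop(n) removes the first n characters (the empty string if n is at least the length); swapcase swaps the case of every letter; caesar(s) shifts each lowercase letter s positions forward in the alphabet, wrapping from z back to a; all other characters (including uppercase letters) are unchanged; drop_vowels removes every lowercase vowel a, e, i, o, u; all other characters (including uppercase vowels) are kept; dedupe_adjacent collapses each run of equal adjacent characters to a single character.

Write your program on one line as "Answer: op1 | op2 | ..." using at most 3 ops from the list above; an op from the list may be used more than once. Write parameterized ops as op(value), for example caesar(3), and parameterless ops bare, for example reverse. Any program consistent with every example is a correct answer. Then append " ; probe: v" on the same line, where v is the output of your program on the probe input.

drop_vowels | swapcase ; probe: "GW"

Check, running the answer program on each example:
  "etflkfxqzqdc" -> "tflkfxqzqdc" -> "TFLKFXQZQDC"
  "ulbgvmegsh" -> "lbgvmgsh" -> "LBGVMGSH"
  "sva" -> "sv" -> "SV"
  "aabwianyqz" -> "bwnyqz" -> "BWNYQZ"
  "evicvjyh" -> "vcvjyh" -> "VCVJYH"
  "pyskziewwxw" -> "pyskzwwxw" -> "PYSKZWWXW"
  probe: "gaw" -> "gw" -> "GW"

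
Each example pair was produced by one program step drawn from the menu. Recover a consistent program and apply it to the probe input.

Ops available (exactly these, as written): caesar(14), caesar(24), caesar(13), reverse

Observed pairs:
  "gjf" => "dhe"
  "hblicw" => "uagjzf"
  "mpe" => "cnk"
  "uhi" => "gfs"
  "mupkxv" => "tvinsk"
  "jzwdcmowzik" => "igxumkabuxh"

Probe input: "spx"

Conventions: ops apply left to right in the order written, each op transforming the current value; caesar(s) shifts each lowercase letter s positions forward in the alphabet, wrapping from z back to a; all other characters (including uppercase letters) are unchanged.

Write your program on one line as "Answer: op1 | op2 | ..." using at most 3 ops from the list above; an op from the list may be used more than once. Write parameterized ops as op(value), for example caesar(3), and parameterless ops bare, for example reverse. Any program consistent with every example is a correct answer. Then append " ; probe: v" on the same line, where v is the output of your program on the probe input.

caesar(24) | reverse ; probe: "vnq"

Check, running the answer program on each example:
  "gjf" -> "ehd" -> "dhe"
  "hblicw" -> "fzjgau" -> "uagjzf"
  "mpe" -> "knc" -> "cnk"
  "uhi" -> "sfg" -> "gfs"
  "mupkxv" -> "ksnivt" -> "tvinsk"
  "jzwdcmowzik" -> "hxubakmuxgi" -> "igxumkabuxh"
  probe: "spx" -> "qnv" -> "vnq"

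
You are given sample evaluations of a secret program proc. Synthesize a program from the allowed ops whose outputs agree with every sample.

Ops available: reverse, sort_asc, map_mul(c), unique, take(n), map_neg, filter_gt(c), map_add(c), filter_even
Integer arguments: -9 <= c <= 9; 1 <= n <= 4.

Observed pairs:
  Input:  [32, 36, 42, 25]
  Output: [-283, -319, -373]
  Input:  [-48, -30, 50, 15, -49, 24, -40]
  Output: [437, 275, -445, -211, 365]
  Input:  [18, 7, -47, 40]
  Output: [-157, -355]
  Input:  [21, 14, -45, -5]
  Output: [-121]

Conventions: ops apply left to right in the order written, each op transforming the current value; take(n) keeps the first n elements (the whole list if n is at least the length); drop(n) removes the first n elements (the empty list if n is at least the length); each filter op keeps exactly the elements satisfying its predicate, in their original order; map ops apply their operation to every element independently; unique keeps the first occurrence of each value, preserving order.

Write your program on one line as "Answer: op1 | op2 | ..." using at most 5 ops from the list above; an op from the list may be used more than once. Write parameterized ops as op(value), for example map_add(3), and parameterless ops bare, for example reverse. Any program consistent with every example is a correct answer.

map_mul(-3) | filter_even | map_neg | map_mul(-3) | map_add(5)

Check, running the answer program on each example:
  [32, 36, 42, 25] -> [-96, -108, -126, -75] -> [-96, -108, -126] -> [96, 108, 126] -> [-288, -324, -378] -> [-283, -319, -373]
  [-48, -30, 50, 15, -49, 24, -40] -> [144, 90, -150, -45, 147, -72, 120] -> [144, 90, -150, -72, 120] -> [-144, -90, 150, 72, -120] -> [432, 270, -450, -216, 360] -> [437, 275, -445, -211, 365]
  [18, 7, -47, 40] -> [-54, -21, 141, -120] -> [-54, -120] -> [54, 120] -> [-162, -360] -> [-157, -355]
  [21, 14, -45, -5] -> [-63, -42, 135, 15] -> [-42] -> [42] -> [-126] -> [-121]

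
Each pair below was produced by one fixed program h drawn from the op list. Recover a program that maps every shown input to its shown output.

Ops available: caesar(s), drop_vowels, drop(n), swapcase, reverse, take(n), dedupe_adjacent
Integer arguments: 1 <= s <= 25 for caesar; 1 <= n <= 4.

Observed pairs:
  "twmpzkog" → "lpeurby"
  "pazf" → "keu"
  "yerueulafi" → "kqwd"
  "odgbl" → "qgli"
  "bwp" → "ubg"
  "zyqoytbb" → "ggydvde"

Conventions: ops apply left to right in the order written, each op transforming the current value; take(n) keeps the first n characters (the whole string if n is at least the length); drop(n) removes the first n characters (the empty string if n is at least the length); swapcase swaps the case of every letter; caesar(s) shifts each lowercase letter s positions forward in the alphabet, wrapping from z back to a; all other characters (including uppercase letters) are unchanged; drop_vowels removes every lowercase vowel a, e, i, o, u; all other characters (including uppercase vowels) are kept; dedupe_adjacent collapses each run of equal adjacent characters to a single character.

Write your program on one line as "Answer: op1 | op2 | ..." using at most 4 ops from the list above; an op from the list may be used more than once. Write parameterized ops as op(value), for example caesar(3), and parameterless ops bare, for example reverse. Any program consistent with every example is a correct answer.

drop_vowels | caesar(23) | caesar(8) | reverse

Check, running the answer program on each example:
  "twmpzkog" -> "twmpzkg" -> "qtjmwhd" -> "ybruepl" -> "lpeurby"
  "pazf" -> "pzf" -> "mwc" -> "uek" -> "keu"
  "yerueulafi" -> "yrlf" -> "voic" -> "dwqk" -> "kqwd"
  "odgbl" -> "dgbl" -> "adyi" -> "ilgq" -> "qgli"
  "bwp" -> "bwp" -> "ytm" -> "gbu" -> "ubg"
  "zyqoytbb" -> "zyqytbb" -> "wvnvqyy" -> "edvdygg" -> "ggydvde"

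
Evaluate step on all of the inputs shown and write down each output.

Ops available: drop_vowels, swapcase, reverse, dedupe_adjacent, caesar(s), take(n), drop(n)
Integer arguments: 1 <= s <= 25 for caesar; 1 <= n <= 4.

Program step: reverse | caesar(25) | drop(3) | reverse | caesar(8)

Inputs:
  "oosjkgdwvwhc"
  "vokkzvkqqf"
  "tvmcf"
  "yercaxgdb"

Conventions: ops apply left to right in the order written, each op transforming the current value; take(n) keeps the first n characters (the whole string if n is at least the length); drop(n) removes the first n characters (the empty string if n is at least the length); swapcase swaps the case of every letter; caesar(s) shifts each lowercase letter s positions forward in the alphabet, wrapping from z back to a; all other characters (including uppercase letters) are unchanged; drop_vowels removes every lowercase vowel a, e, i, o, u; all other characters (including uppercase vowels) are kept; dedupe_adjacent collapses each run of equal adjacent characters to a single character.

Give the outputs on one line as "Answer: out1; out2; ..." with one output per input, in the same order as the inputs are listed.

Execution, op by op:
  "oosjkgdwvwhc" -> "chwvwdgkjsoo" -> "bgvuvcfjirnn" -> "uvcfjirnn" -> "nnrijfcvu" -> "vvzqrnkdc"
  "vokkzvkqqf" -> "fqqkvzkkov" -> "eppjuyjjnu" -> "juyjjnu" -> "unjjyuj" -> "cvrrgcr"
  "tvmcf" -> "fcmvt" -> "eblus" -> "us" -> "su" -> "ac"
  "yercaxgdb" -> "bdgxacrey" -> "acfwzbqdx" -> "wzbqdx" -> "xdqbzw" -> "flyjhe"

"vvzqrnkdc"; "cvrrgcr"; "ac"; "flyjhe"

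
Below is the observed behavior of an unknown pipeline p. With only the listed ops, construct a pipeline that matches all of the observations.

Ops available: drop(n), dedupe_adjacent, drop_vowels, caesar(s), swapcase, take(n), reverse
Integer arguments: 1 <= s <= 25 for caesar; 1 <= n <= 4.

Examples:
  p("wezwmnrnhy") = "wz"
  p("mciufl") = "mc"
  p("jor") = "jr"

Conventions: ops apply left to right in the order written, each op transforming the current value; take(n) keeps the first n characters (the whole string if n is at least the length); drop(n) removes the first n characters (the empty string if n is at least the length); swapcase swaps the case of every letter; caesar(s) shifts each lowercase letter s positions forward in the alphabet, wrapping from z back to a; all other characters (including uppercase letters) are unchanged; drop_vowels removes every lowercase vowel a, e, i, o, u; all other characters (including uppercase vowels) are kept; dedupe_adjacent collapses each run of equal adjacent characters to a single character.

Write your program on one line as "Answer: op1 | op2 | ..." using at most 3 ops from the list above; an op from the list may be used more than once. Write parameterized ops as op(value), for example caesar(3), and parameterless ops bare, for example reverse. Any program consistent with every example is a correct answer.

drop_vowels | take(2)

Check, running the answer program on each example:
  "wezwmnrnhy" -> "wzwmnrnhy" -> "wz"
  "mciufl" -> "mcfl" -> "mc"
  "jor" -> "jr" -> "jr"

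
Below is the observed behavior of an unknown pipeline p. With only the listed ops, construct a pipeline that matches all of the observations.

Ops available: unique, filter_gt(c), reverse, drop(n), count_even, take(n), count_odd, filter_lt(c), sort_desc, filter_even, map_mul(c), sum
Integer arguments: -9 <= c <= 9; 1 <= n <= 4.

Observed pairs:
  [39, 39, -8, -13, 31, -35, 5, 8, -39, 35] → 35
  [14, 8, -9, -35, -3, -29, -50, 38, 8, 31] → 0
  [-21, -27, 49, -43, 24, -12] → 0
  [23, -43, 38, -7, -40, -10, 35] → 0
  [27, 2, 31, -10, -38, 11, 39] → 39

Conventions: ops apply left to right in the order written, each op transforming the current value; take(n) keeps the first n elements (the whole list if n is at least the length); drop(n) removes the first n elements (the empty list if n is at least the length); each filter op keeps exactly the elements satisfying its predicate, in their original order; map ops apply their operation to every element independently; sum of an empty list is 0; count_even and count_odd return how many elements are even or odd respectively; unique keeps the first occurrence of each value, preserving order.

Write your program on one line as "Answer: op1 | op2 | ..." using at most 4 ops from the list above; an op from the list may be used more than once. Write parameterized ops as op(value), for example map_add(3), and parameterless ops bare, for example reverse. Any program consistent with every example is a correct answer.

unique | filter_gt(0) | drop(4) | sum

Check, running the answer program on each example:
  [39, 39, -8, -13, 31, -35, 5, 8, -39, 35] -> [39, -8, -13, 31, -35, 5, 8, -39, 35] -> [39, 31, 5, 8, 35] -> [35] -> 35
  [14, 8, -9, -35, -3, -29, -50, 38, 8, 31] -> [14, 8, -9, -35, -3, -29, -50, 38, 31] -> [14, 8, 38, 31] -> [] -> 0
  [-21, -27, 49, -43, 24, -12] -> [-21, -27, 49, -43, 24, -12] -> [49, 24] -> [] -> 0
  [23, -43, 38, -7, -40, -10, 35] -> [23, -43, 38, -7, -40, -10, 35] -> [23, 38, 35] -> [] -> 0
  [27, 2, 31, -10, -38, 11, 39] -> [27, 2, 31, -10, -38, 11, 39] -> [27, 2, 31, 11, 39] -> [39] -> 39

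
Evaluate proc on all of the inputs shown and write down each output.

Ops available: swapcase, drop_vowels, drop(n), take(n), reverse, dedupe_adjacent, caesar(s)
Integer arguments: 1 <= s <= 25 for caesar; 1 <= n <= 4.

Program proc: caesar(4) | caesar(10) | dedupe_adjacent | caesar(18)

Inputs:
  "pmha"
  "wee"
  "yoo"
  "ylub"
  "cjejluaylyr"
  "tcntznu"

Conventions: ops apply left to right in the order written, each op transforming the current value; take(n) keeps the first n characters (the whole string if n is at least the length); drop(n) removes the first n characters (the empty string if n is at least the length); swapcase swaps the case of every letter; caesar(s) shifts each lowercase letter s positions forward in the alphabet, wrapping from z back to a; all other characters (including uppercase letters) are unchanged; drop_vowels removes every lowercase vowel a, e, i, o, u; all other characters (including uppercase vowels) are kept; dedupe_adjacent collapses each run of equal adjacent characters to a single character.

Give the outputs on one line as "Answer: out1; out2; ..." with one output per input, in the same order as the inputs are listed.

"vsng"; "ck"; "eu"; "erah"; "ipkpragerex"; "zitzfta"

Execution, op by op:
  "pmha" -> "tqle" -> "davo" -> "davo" -> "vsng"
  "wee" -> "aii" -> "kss" -> "ks" -> "ck"
  "yoo" -> "css" -> "mcc" -> "mc" -> "eu"
  "ylub" -> "cpyf" -> "mzip" -> "mzip" -> "erah"
  "cjejluaylyr" -> "gninpyecpcv" -> "qxsxziomzmf" -> "qxsxziomzmf" -> "ipkpragerex"
  "tcntznu" -> "xgrxdry" -> "hqbhnbi" -> "hqbhnbi" -> "zitzfta"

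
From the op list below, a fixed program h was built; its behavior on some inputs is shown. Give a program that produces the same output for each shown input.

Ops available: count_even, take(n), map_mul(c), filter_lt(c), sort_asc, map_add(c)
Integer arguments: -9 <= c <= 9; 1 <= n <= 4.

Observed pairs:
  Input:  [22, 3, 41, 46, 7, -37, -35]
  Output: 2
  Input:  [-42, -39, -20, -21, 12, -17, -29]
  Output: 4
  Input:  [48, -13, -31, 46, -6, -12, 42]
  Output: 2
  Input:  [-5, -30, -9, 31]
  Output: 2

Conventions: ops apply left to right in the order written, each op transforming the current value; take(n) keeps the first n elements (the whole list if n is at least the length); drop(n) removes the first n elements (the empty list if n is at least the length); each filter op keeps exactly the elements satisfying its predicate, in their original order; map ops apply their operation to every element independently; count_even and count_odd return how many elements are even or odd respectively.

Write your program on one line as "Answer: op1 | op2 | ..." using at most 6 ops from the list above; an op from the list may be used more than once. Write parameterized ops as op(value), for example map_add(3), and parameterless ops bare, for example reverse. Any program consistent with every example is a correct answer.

map_mul(5) | sort_asc | map_add(-1) | filter_lt(-5) | map_add(-6) | count_even

Check, running the answer program on each example:
  [22, 3, 41, 46, 7, -37, -35] -> [110, 15, 205, 230, 35, -185, -175] -> [-185, -175, 15, 35, 110, 205, 230] -> [-186, -176, 14, 34, 109, 204, 229] -> [-186, -176] -> [-192, -182] -> 2
  [-42, -39, -20, -21, 12, -17, -29] -> [-210, -195, -100, -105, 60, -85, -145] -> [-210, -195, -145, -105, -100, -85, 60] -> [-211, -196, -146, -106, -101, -86, 59] -> [-211, -196, -146, -106, -101, -86] -> [-217, -202, -152, -112, -107, -92] -> 4
  [48, -13, -31, 46, -6, -12, 42] -> [240, -65, -155, 230, -30, -60, 210] -> [-155, -65, -60, -30, 210, 230, 240] -> [-156, -66, -61, -31, 209, 229, 239] -> [-156, -66, -61, -31] -> [-162, -72, -67, -37] -> 2
  [-5, -30, -9, 31] -> [-25, -150, -45, 155] -> [-150, -45, -25, 155] -> [-151, -46, -26, 154] -> [-151, -46, -26] -> [-157, -52, -32] -> 2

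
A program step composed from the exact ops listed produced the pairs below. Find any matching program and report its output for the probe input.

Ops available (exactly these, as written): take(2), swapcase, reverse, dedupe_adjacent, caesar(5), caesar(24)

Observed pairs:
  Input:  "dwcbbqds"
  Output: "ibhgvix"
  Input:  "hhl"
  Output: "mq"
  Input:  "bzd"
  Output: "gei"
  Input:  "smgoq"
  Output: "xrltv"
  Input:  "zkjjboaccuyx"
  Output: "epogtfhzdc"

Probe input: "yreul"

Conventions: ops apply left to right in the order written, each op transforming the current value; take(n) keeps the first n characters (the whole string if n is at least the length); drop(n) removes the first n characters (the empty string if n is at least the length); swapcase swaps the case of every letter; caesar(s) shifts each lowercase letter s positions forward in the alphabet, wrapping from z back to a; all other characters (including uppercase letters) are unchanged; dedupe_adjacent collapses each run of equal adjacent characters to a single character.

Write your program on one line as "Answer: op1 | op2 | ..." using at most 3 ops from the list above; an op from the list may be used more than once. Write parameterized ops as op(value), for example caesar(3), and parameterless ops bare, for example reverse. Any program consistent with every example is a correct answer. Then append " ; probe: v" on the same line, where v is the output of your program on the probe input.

dedupe_adjacent | caesar(5) ; probe: "dwjzq"

Check, running the answer program on each example:
  "dwcbbqds" -> "dwcbqds" -> "ibhgvix"
  "hhl" -> "hl" -> "mq"
  "bzd" -> "bzd" -> "gei"
  "smgoq" -> "smgoq" -> "xrltv"
  "zkjjboaccuyx" -> "zkjboacuyx" -> "epogtfhzdc"
  probe: "yreul" -> "yreul" -> "dwjzq"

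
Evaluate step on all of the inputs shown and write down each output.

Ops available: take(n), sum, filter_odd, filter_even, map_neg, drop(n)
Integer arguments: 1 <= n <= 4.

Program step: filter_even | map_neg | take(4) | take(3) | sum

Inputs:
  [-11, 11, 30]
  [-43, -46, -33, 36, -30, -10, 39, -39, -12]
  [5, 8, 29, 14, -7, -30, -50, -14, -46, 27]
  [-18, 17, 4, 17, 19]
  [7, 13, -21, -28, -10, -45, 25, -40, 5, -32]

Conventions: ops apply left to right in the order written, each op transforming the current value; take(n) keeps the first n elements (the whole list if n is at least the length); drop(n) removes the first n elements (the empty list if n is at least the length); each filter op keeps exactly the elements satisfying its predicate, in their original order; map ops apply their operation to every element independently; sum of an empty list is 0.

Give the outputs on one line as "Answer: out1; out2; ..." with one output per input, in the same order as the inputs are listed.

-30; 40; 8; 14; 78

Execution, op by op:
  [-11, 11, 30] -> [30] -> [-30] -> [-30] -> [-30] -> -30
  [-43, -46, -33, 36, -30, -10, 39, -39, -12] -> [-46, 36, -30, -10, -12] -> [46, -36, 30, 10, 12] -> [46, -36, 30, 10] -> [46, -36, 30] -> 40
  [5, 8, 29, 14, -7, -30, -50, -14, -46, 27] -> [8, 14, -30, -50, -14, -46] -> [-8, -14, 30, 50, 14, 46] -> [-8, -14, 30, 50] -> [-8, -14, 30] -> 8
  [-18, 17, 4, 17, 19] -> [-18, 4] -> [18, -4] -> [18, -4] -> [18, -4] -> 14
  [7, 13, -21, -28, -10, -45, 25, -40, 5, -32] -> [-28, -10, -40, -32] -> [28, 10, 40, 32] -> [28, 10, 40, 32] -> [28, 10, 40] -> 78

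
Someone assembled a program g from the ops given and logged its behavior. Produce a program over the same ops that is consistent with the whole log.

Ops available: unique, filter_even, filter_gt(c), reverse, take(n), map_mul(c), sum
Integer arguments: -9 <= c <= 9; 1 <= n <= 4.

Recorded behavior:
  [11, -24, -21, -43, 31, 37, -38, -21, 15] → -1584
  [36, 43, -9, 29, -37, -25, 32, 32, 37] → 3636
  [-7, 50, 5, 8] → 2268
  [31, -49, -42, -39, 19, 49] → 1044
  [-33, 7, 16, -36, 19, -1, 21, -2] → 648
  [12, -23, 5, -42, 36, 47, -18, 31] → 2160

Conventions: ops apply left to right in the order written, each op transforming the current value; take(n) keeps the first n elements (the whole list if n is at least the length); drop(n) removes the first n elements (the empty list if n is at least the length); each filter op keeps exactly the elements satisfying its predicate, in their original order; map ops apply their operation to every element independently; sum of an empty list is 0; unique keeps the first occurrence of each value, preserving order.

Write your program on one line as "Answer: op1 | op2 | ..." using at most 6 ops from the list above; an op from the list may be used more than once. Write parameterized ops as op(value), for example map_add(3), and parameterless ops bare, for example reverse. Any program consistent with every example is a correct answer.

reverse | map_mul(6) | take(3) | map_mul(-3) | map_mul(-2) | sum

Check, running the answer program on each example:
  [11, -24, -21, -43, 31, 37, -38, -21, 15] -> [15, -21, -38, 37, 31, -43, -21, -24, 11] -> [90, -126, -228, 222, 186, -258, -126, -144, 66] -> [90, -126, -228] -> [-270, 378, 684] -> [540, -756, -1368] -> -1584
  [36, 43, -9, 29, -37, -25, 32, 32, 37] -> [37, 32, 32, -25, -37, 29, -9, 43, 36] -> [222, 192, 192, -150, -222, 174, -54, 258, 216] -> [222, 192, 192] -> [-666, -576, -576] -> [1332, 1152, 1152] -> 3636
  [-7, 50, 5, 8] -> [8, 5, 50, -7] -> [48, 30, 300, -42] -> [48, 30, 300] -> [-144, -90, -900] -> [288, 180, 1800] -> 2268
  [31, -49, -42, -39, 19, 49] -> [49, 19, -39, -42, -49, 31] -> [294, 114, -234, -252, -294, 186] -> [294, 114, -234] -> [-882, -342, 702] -> [1764, 684, -1404] -> 1044
  [-33, 7, 16, -36, 19, -1, 21, -2] -> [-2, 21, -1, 19, -36, 16, 7, -33] -> [-12, 126, -6, 114, -216, 96, 42, -198] -> [-12, 126, -6] -> [36, -378, 18] -> [-72, 756, -36] -> 648
  [12, -23, 5, -42, 36, 47, -18, 31] -> [31, -18, 47, 36, -42, 5, -23, 12] -> [186, -108, 282, 216, -252, 30, -138, 72] -> [186, -108, 282] -> [-558, 324, -846] -> [1116, -648, 1692] -> 2160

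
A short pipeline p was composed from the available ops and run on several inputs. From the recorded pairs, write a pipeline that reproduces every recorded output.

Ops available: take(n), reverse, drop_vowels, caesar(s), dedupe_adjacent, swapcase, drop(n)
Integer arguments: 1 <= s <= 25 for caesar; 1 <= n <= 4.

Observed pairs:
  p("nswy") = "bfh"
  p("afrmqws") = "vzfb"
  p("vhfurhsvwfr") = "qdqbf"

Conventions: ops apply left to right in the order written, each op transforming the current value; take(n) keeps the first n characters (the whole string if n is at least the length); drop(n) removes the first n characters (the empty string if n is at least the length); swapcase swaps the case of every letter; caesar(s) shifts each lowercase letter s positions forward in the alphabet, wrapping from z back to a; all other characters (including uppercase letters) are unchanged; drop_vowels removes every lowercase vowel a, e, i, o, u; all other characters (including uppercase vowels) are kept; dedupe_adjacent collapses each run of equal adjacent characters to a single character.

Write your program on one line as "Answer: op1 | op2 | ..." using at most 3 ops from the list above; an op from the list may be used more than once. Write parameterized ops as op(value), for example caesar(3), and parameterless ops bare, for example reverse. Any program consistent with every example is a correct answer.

caesar(9) | drop(1) | drop_vowels

Check, running the answer program on each example:
  "nswy" -> "wbfh" -> "bfh" -> "bfh"
  "afrmqws" -> "joavzfb" -> "oavzfb" -> "vzfb"
  "vhfurhsvwfr" -> "eqodaqbefoa" -> "qodaqbefoa" -> "qdqbf"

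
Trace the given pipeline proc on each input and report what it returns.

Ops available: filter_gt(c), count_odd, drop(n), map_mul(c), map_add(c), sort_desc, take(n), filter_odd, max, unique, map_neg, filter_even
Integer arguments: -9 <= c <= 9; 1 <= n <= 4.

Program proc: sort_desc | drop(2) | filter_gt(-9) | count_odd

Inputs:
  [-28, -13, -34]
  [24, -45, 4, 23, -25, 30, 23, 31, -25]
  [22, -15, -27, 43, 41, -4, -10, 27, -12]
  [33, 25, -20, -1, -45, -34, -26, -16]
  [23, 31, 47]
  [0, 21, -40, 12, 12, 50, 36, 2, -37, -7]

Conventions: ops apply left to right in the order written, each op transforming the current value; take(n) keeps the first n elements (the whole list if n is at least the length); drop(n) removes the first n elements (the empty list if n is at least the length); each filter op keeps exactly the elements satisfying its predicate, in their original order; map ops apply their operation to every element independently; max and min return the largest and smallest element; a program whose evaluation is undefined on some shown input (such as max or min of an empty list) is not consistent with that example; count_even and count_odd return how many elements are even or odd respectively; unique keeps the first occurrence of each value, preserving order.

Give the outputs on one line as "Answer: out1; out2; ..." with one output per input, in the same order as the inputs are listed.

Execution, op by op:
  [-28, -13, -34] -> [-13, -28, -34] -> [-34] -> [] -> 0
  [24, -45, 4, 23, -25, 30, 23, 31, -25] -> [31, 30, 24, 23, 23, 4, -25, -25, -45] -> [24, 23, 23, 4, -25, -25, -45] -> [24, 23, 23, 4] -> 2
  [22, -15, -27, 43, 41, -4, -10, 27, -12] -> [43, 41, 27, 22, -4, -10, -12, -15, -27] -> [27, 22, -4, -10, -12, -15, -27] -> [27, 22, -4] -> 1
  [33, 25, -20, -1, -45, -34, -26, -16] -> [33, 25, -1, -16, -20, -26, -34, -45] -> [-1, -16, -20, -26, -34, -45] -> [-1] -> 1
  [23, 31, 47] -> [47, 31, 23] -> [23] -> [23] -> 1
  [0, 21, -40, 12, 12, 50, 36, 2, -37, -7] -> [50, 36, 21, 12, 12, 2, 0, -7, -37, -40] -> [21, 12, 12, 2, 0, -7, -37, -40] -> [21, 12, 12, 2, 0, -7] -> 2

0; 2; 1; 1; 1; 2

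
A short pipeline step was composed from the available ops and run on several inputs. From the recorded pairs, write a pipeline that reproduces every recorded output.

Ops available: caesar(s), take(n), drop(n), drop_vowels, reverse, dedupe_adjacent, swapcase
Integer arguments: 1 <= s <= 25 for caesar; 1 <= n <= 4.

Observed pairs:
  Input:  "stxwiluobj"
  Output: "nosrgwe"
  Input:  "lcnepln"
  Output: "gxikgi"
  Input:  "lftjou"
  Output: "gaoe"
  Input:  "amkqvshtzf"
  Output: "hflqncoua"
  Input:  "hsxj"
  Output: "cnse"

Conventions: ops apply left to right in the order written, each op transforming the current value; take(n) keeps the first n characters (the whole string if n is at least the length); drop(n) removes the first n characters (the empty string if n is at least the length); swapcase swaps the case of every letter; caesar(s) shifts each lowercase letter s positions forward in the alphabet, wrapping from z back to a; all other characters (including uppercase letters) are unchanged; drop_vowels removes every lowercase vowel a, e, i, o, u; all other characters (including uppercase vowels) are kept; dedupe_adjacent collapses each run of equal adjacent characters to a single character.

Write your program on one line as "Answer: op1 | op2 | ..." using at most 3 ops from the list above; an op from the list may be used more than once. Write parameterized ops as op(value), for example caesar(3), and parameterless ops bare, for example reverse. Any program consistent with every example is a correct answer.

drop_vowels | caesar(21)

Check, running the answer program on each example:
  "stxwiluobj" -> "stxwlbj" -> "nosrgwe"
  "lcnepln" -> "lcnpln" -> "gxikgi"
  "lftjou" -> "lftj" -> "gaoe"
  "amkqvshtzf" -> "mkqvshtzf" -> "hflqncoua"
  "hsxj" -> "hsxj" -> "cnse"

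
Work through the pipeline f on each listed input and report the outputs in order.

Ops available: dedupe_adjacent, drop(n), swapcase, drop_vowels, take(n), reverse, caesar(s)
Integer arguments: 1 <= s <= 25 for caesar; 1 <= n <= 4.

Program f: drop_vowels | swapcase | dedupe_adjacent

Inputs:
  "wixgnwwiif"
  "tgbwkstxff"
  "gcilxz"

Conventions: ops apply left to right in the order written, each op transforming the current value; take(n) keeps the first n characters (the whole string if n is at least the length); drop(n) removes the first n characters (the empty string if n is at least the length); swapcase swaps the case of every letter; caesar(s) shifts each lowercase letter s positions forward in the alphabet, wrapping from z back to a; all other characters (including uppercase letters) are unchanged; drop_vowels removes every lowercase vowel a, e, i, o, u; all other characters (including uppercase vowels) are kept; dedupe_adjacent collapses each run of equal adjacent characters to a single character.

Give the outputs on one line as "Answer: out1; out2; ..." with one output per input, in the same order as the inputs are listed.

"WXGNWF"; "TGBWKSTXF"; "GCLXZ"

Execution, op by op:
  "wixgnwwiif" -> "wxgnwwf" -> "WXGNWWF" -> "WXGNWF"
  "tgbwkstxff" -> "tgbwkstxff" -> "TGBWKSTXFF" -> "TGBWKSTXF"
  "gcilxz" -> "gclxz" -> "GCLXZ" -> "GCLXZ"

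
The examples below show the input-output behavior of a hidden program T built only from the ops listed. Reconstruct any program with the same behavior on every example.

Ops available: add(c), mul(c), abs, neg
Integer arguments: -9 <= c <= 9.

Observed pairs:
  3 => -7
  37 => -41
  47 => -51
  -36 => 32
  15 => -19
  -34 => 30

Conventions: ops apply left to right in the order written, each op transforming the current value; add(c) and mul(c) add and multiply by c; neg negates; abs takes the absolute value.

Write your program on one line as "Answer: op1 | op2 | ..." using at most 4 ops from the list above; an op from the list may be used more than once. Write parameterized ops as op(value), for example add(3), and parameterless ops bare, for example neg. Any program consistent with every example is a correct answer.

add(3) | add(1) | neg

Check, running the answer program on each example:
  3 -> 6 -> 7 -> -7
  37 -> 40 -> 41 -> -41
  47 -> 50 -> 51 -> -51
  -36 -> -33 -> -32 -> 32
  15 -> 18 -> 19 -> -19
  -34 -> -31 -> -30 -> 30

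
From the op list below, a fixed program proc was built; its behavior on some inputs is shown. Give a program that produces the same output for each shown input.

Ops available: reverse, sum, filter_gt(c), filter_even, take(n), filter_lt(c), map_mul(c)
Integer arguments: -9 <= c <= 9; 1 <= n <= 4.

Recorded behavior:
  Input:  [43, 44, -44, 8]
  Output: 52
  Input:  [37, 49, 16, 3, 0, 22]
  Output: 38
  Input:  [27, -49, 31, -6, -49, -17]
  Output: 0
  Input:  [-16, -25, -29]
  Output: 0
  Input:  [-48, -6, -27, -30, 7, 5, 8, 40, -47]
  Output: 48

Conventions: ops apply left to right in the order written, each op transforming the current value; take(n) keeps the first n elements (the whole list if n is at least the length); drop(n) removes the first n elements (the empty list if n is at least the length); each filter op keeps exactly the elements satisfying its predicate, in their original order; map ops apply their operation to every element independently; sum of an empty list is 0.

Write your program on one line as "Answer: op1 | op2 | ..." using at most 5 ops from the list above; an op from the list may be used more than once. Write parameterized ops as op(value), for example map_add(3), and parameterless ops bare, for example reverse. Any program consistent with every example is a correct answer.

filter_gt(0) | reverse | filter_even | sum

Check, running the answer program on each example:
  [43, 44, -44, 8] -> [43, 44, 8] -> [8, 44, 43] -> [8, 44] -> 52
  [37, 49, 16, 3, 0, 22] -> [37, 49, 16, 3, 22] -> [22, 3, 16, 49, 37] -> [22, 16] -> 38
  [27, -49, 31, -6, -49, -17] -> [27, 31] -> [31, 27] -> [] -> 0
  [-16, -25, -29] -> [] -> [] -> [] -> 0
  [-48, -6, -27, -30, 7, 5, 8, 40, -47] -> [7, 5, 8, 40] -> [40, 8, 5, 7] -> [40, 8] -> 48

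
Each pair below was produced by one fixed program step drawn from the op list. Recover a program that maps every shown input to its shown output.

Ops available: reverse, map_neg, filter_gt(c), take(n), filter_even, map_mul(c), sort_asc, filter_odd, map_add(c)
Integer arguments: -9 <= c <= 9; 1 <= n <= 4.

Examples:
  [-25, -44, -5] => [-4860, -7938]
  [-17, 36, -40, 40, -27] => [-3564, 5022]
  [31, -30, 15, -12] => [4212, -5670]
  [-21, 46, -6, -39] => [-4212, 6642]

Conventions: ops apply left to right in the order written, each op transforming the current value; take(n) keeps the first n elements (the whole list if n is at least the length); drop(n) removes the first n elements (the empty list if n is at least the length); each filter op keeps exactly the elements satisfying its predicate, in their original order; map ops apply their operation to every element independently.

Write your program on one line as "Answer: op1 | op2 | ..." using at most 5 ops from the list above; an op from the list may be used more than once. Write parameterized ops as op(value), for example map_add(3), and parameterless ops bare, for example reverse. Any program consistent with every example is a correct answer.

take(2) | map_add(-5) | map_mul(3) | map_mul(-9) | map_mul(-6)

Check, running the answer program on each example:
  [-25, -44, -5] -> [-25, -44] -> [-30, -49] -> [-90, -147] -> [810, 1323] -> [-4860, -7938]
  [-17, 36, -40, 40, -27] -> [-17, 36] -> [-22, 31] -> [-66, 93] -> [594, -837] -> [-3564, 5022]
  [31, -30, 15, -12] -> [31, -30] -> [26, -35] -> [78, -105] -> [-702, 945] -> [4212, -5670]
  [-21, 46, -6, -39] -> [-21, 46] -> [-26, 41] -> [-78, 123] -> [702, -1107] -> [-4212, 6642]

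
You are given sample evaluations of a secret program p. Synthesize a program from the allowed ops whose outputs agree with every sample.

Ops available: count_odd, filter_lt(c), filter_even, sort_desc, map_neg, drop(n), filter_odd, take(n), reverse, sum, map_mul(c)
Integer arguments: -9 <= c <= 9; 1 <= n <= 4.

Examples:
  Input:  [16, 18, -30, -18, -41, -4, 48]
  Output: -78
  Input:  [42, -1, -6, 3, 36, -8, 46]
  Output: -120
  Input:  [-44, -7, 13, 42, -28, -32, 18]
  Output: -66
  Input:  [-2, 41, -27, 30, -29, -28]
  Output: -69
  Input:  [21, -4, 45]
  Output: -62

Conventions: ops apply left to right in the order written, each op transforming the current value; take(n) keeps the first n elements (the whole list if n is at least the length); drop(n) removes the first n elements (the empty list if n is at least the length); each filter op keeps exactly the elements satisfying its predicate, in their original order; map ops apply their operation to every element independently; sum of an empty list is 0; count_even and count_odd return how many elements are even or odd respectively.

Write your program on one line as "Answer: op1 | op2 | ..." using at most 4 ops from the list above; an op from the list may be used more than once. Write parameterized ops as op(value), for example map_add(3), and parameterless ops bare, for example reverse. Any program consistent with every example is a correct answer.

map_neg | filter_lt(8) | sum

Check, running the answer program on each example:
  [16, 18, -30, -18, -41, -4, 48] -> [-16, -18, 30, 18, 41, 4, -48] -> [-16, -18, 4, -48] -> -78
  [42, -1, -6, 3, 36, -8, 46] -> [-42, 1, 6, -3, -36, 8, -46] -> [-42, 1, 6, -3, -36, -46] -> -120
  [-44, -7, 13, 42, -28, -32, 18] -> [44, 7, -13, -42, 28, 32, -18] -> [7, -13, -42, -18] -> -66
  [-2, 41, -27, 30, -29, -28] -> [2, -41, 27, -30, 29, 28] -> [2, -41, -30] -> -69
  [21, -4, 45] -> [-21, 4, -45] -> [-21, 4, -45] -> -62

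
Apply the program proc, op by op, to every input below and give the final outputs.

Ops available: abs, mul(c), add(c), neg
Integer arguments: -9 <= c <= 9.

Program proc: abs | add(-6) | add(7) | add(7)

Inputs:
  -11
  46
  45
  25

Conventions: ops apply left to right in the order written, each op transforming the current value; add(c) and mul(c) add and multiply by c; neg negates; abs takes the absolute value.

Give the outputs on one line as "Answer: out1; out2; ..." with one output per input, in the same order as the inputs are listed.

Execution, op by op:
  -11 -> 11 -> 5 -> 12 -> 19
  46 -> 46 -> 40 -> 47 -> 54
  45 -> 45 -> 39 -> 46 -> 53
  25 -> 25 -> 19 -> 26 -> 33

19; 54; 53; 33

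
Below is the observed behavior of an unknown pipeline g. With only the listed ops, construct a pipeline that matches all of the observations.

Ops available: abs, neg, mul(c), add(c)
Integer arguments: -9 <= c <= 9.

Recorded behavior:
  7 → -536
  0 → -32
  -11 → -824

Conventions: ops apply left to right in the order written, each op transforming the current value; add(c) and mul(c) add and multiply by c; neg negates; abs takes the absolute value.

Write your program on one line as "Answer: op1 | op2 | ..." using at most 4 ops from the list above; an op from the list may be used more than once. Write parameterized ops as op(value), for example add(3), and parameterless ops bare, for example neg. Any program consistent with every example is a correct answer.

abs | mul(-9) | add(-4) | mul(8)

Check, running the answer program on each example:
  7 -> 7 -> -63 -> -67 -> -536
  0 -> 0 -> 0 -> -4 -> -32
  -11 -> 11 -> -99 -> -103 -> -824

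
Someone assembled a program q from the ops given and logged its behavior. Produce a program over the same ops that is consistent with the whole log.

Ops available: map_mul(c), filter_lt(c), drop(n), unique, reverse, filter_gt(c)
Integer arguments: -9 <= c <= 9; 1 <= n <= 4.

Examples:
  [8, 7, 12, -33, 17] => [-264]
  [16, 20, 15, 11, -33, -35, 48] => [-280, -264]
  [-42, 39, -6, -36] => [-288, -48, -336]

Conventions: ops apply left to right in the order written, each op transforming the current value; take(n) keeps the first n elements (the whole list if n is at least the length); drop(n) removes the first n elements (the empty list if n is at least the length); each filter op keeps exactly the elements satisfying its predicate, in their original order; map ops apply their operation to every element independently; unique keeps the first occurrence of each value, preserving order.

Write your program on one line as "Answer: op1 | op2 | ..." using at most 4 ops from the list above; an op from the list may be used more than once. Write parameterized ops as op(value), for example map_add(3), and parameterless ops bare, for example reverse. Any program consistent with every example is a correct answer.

filter_lt(0) | map_mul(-1) | reverse | map_mul(-8)

Check, running the answer program on each example:
  [8, 7, 12, -33, 17] -> [-33] -> [33] -> [33] -> [-264]
  [16, 20, 15, 11, -33, -35, 48] -> [-33, -35] -> [33, 35] -> [35, 33] -> [-280, -264]
  [-42, 39, -6, -36] -> [-42, -6, -36] -> [42, 6, 36] -> [36, 6, 42] -> [-288, -48, -336]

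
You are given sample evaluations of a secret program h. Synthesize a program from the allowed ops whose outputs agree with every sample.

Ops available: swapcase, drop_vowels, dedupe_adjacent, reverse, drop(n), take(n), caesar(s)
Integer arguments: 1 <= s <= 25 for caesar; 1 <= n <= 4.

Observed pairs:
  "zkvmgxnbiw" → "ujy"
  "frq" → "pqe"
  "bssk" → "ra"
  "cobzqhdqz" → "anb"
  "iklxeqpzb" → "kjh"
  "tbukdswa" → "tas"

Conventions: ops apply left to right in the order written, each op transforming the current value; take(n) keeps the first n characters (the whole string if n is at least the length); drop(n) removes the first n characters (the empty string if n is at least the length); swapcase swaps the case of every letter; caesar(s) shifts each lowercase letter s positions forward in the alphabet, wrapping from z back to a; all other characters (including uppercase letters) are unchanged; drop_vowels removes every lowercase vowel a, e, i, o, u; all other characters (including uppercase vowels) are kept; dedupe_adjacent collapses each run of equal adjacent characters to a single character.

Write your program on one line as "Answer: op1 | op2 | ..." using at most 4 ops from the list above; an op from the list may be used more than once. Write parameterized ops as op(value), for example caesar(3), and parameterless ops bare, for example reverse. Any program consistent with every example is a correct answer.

take(3) | dedupe_adjacent | reverse | caesar(25)

Check, running the answer program on each example:
  "zkvmgxnbiw" -> "zkv" -> "zkv" -> "vkz" -> "ujy"
  "frq" -> "frq" -> "frq" -> "qrf" -> "pqe"
  "bssk" -> "bss" -> "bs" -> "sb" -> "ra"
  "cobzqhdqz" -> "cob" -> "cob" -> "boc" -> "anb"
  "iklxeqpzb" -> "ikl" -> "ikl" -> "lki" -> "kjh"
  "tbukdswa" -> "tbu" -> "tbu" -> "ubt" -> "tas"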